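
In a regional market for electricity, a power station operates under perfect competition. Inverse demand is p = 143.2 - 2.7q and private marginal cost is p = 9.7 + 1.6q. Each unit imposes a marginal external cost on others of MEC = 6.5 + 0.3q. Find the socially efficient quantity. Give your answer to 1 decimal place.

q* = 27.6

Social marginal cost = private MC + MEC = 16.2 + 1.9q.
Set SMC = demand: 16.2 + 1.9q = 143.2 - 2.7q → q* = 27.6087.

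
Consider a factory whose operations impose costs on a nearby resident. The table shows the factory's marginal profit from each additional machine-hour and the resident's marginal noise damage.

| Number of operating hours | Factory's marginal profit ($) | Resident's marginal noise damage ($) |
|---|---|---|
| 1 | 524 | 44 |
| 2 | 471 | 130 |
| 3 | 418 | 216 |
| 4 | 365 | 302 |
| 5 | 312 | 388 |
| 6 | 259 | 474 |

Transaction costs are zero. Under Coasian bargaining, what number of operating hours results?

Bargaining reaches the level where marginal profit last exceeds marginal noise damage.
That holds through level 4 (365 ≥ 302) but not at 5 (312 < 388).

4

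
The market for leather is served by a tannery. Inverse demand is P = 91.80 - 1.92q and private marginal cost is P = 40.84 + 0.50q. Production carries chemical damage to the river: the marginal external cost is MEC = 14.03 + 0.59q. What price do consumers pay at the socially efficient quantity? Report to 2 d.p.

P = 68.24

Social marginal cost = private MC + MEC = 54.87 + 1.09q.
Set SMC = demand: 54.87 + 1.09q = 91.80 - 1.92q → q* = 12.2691.
Consumer price on the demand curve at q*: 91.80 − 1.92×12.2691 = 68.2433.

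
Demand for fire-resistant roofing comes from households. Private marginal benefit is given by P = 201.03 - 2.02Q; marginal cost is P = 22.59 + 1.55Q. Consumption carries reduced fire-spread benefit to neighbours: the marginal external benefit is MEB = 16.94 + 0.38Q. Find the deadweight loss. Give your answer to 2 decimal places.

DWL = 202.39

Market equilibrium (private): 22.59 + 1.55Q = 201.03 - 2.02Q → Q_m = 49.9832.
Social marginal benefit = demand + MEB = 217.97 - 1.64Q.
Set SMB = MC: 217.97 - 1.64Q = 22.59 + 1.55Q → Q* = 61.2476.
Between Q* and Q_m the wedge SMB − MC runs linearly from 0 to MEB(Q_m), so the loss is a triangle.
DWL = ½ × 11.2644 × 35.9336 = 202.3852.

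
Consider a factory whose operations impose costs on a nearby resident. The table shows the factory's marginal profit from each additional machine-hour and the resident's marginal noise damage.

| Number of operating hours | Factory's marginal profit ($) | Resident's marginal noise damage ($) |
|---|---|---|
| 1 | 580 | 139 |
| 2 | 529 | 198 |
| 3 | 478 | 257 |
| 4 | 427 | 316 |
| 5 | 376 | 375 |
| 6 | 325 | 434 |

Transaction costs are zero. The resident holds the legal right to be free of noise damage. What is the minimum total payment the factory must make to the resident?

Efficient level: marginal profit ≥ marginal noise damage through level 5, so k* = 5.
With the resident holding the right, the factory must at least compensate total damage at k*: 139 + 198 + 257 + 316 + 375 = 1285.

$1285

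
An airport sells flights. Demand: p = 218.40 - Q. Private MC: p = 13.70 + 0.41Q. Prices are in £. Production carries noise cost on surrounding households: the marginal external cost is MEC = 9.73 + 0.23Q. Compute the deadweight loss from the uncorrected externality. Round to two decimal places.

Market equilibrium (private): 13.70 + 0.41Q = 218.40 - Q → Q_m = 145.1773.
Social marginal cost = private MC + MEC = 23.43 + 0.64Q.
Set SMC = demand: 23.43 + 0.64Q = 218.40 - Q → Q* = 118.8841.
The welfare-loss triangle has base |Q_m − Q*| and height MEC(Q_m) (the vertical gap between SMC and demand is zero at Q* and MEC at Q_m).
DWL = ½ × 26.2932 × 43.1208 = 566.8919.

DWL = £566.89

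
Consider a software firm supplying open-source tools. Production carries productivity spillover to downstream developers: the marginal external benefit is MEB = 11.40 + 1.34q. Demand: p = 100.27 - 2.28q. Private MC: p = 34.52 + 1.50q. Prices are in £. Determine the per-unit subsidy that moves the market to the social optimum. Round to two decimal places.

Social marginal cost = private MC − MEB = 23.12 + 0.16q.
Set SMC = demand: 23.12 + 0.16q = 100.27 - 2.28q → q* = 31.6189.
The Pigouvian subsidy equals MEB at q*: 11.40 + 1.34×31.6189 = 53.7693.

subsidy = £53.77 per unit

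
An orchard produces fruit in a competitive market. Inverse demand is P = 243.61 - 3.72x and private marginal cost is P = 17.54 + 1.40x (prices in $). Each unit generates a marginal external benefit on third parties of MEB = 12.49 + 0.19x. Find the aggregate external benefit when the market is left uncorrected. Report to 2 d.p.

Market equilibrium (private): 17.54 + 1.40x = 243.61 - 3.72x → x_m = 44.1543.
Total external benefit = ∫₀^{x_m} (12.49 + 0.19x) dx = 12.49×44.1543 + ½×0.19×44.1543² = 736.6994.

$736.70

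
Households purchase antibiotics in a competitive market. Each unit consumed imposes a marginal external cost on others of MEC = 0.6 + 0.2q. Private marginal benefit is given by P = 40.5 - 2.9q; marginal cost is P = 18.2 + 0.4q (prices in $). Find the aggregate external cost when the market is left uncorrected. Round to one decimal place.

$8.6

Market equilibrium (private): 18.2 + 0.4q = 40.5 - 2.9q → q_m = 6.7576.
Total external cost = ∫₀^{q_m} (0.6 + 0.2q) dq = 0.6×6.7576 + ½×0.2×6.7576² = 8.6211.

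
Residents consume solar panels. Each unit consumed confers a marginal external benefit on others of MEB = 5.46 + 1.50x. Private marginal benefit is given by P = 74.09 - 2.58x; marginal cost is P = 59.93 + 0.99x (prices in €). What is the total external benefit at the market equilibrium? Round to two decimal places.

Market equilibrium (private): 59.93 + 0.99x = 74.09 - 2.58x → x_m = 3.9664.
Total external benefit = ∫₀^{x_m} (5.46 + 1.50x) dx = 5.46×3.9664 + ½×1.50×3.9664² = 33.4558.

€33.46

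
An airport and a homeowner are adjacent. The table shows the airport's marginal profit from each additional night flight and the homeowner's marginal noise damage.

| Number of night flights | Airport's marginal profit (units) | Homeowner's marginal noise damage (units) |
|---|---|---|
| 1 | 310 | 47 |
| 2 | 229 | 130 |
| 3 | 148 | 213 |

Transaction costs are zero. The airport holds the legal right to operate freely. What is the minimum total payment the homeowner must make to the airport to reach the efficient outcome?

148

Left alone the airport would choose level 3 (marginal profit stays positive).
Efficient level: k* = 2 (marginal profit ≥ marginal noise damage through 2).
The homeowner must at least cover the airport's forgone profit from cutting 3→2: 148 = 148.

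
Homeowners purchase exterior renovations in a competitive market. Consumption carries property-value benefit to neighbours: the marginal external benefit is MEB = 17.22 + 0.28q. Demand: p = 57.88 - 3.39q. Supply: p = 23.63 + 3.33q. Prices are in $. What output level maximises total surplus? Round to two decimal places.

q* = 7.99

Social marginal benefit = demand + MEB = 75.10 - 3.11q.
Set SMB = MC: 75.10 - 3.11q = 23.63 + 3.33q → q* = 7.9922.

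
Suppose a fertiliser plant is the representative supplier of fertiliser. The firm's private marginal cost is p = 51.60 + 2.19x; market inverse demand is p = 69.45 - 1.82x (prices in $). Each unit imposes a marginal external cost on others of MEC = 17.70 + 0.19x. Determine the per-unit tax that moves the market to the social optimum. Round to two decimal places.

tax = $17.71 per unit

Social marginal cost = private MC + MEC = 69.30 + 2.38x.
Set SMC = demand: 69.30 + 2.38x = 69.45 - 1.82x → x* = 0.0357.
The Pigouvian tax equals MEC at x*: 17.70 + 0.19×0.0357 = 17.7068.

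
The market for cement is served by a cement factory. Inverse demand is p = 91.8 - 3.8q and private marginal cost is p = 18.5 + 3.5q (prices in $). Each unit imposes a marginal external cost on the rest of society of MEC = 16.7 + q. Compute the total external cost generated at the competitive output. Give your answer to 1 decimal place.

$218.1

Market equilibrium (private): 18.5 + 3.5q = 91.8 - 3.8q → q_m = 10.0411.
Total external cost = ∫₀^{q_m} (16.7 + 1.0q) dq = 16.7×10.0411 + ½×1.0×10.0411² = 218.0982.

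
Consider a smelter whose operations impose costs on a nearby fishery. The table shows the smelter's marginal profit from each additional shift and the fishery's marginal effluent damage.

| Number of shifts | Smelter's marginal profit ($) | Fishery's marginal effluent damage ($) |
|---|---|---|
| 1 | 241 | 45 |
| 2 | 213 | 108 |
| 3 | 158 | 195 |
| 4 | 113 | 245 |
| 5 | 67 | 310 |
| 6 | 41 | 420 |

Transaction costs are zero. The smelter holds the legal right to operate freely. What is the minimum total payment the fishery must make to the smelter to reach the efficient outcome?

Left alone the smelter would choose level 6 (marginal profit stays positive).
Efficient level: k* = 2 (marginal profit ≥ marginal effluent damage through 2).
The fishery must at least cover the smelter's forgone profit from cutting 6→2: 158 + 113 + 67 + 41 = 379.

$379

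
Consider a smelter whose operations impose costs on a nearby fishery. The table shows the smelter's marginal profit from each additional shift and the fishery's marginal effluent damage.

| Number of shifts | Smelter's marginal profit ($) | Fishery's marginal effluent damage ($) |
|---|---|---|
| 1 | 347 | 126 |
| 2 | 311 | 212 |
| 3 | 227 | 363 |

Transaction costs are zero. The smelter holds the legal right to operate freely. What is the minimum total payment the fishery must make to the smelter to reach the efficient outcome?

Left alone the smelter would choose level 3 (marginal profit stays positive).
Efficient level: k* = 2 (marginal profit ≥ marginal effluent damage through 2).
The fishery must at least cover the smelter's forgone profit from cutting 3→2: 227 = 227.

$227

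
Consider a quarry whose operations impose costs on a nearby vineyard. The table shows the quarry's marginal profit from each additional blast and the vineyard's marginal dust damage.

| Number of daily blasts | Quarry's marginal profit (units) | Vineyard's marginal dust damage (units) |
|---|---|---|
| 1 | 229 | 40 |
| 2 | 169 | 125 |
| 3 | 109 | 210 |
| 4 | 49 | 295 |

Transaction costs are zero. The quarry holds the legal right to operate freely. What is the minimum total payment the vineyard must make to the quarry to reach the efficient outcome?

Left alone the quarry would choose level 4 (marginal profit stays positive).
Efficient level: k* = 2 (marginal profit ≥ marginal dust damage through 2).
The vineyard must at least cover the quarry's forgone profit from cutting 4→2: 109 + 49 = 158.

158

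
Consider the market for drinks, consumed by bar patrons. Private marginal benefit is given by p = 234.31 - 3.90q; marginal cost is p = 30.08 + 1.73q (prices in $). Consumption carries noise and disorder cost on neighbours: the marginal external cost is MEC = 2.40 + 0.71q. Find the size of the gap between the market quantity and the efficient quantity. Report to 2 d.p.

Market equilibrium (private): 30.08 + 1.73q = 234.31 - 3.90q → q_m = 36.2753.
Social marginal benefit = demand − MEC = 231.91 - 4.61q.
Set SMB = MC: 231.91 - 4.61q = 30.08 + 1.73q → q* = 31.8344.
Gap = |36.2753 − 31.8344| = 4.4409.

4.44 units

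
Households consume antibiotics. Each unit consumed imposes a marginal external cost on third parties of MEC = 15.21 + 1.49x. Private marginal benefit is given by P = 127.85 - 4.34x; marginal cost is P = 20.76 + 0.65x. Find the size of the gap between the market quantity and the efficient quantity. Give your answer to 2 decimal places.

7.28 units

Market equilibrium (private): 20.76 + 0.65x = 127.85 - 4.34x → x_m = 21.4609.
Social marginal benefit = demand − MEC = 112.64 - 5.83x.
Set SMB = MC: 112.64 - 5.83x = 20.76 + 0.65x → x* = 14.1790.
Gap = |21.4609 − 14.1790| = 7.2819.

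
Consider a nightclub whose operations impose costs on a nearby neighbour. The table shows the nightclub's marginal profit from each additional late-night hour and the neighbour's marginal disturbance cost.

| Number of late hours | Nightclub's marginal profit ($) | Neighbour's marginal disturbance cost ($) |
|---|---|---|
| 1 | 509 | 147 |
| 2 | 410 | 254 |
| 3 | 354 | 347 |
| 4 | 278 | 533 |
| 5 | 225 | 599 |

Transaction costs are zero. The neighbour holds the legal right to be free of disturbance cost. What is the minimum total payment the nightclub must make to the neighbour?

Efficient level: marginal profit ≥ marginal disturbance cost through level 3, so k* = 3.
With the neighbour holding the right, the nightclub must at least compensate total damage at k*: 147 + 254 + 347 = 748.

$748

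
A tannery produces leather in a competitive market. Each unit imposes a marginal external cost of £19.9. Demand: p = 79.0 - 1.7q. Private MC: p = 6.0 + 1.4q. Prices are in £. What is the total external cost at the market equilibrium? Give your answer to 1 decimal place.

£468.6

Market equilibrium (private): 6.0 + 1.4q = 79.0 - 1.7q → q_m = 23.5484.
Total external cost = MEC × q_m = 19.9 × 23.5484 = 468.6132.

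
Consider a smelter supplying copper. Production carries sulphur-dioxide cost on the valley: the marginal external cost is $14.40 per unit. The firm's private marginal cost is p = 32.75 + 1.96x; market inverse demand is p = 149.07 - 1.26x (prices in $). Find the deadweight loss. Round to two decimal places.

DWL = $32.20

Market equilibrium (private): 32.75 + 1.96x = 149.07 - 1.26x → x_m = 36.1242.
Social marginal cost = private MC + MEC = 47.15 + 1.96x.
Set SMC = demand: 47.15 + 1.96x = 149.07 - 1.26x → x* = 31.6522.
Height of the DWL triangle at x_m is SMC(x_m) − demand(x_m) = MEC(x_m) = 14.4000.
DWL = ½ × 4.4720 × 14.4000 = 32.1984.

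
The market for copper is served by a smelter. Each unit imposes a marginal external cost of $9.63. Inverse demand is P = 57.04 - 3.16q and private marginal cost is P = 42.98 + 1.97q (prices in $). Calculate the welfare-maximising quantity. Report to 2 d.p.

Social marginal cost = private MC + MEC = 52.61 + 1.97q.
Set SMC = demand: 52.61 + 1.97q = 57.04 - 3.16q → q* = 0.8635.

q* = 0.86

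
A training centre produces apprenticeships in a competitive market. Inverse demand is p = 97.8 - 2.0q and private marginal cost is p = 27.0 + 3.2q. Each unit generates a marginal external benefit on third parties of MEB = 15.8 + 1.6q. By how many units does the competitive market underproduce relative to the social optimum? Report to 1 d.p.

10.4 units

Market equilibrium (private): 27.0 + 3.2q = 97.8 - 2.0q → q_m = 13.6154.
Social marginal cost = private MC − MEB = 11.2 + 1.6q.
Set SMC = demand: 11.2 + 1.6q = 97.8 - 2.0q → q* = 24.0556.
Gap = |13.6154 − 24.0556| = 10.4402.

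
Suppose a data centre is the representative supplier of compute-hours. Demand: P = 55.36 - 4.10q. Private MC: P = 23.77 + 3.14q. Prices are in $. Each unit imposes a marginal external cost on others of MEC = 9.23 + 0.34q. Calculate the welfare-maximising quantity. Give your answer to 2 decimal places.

Social marginal cost = private MC + MEC = 33.00 + 3.48q.
Set SMC = demand: 33.00 + 3.48q = 55.36 - 4.10q → q* = 2.9499.

q* = 2.95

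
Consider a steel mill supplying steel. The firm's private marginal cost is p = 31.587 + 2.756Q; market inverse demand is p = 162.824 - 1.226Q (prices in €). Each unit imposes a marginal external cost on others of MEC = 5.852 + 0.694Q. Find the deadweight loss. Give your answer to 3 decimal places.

Market equilibrium (private): 31.587 + 2.756Q = 162.824 - 1.226Q → Q_m = 32.9576.
Social marginal cost = private MC + MEC = 37.439 + 3.450Q.
Set SMC = demand: 37.439 + 3.450Q = 162.824 - 1.226Q → Q* = 26.8146.
The loss is the area between SMC and demand from Q* to Q_m; with linear curves that's a triangle of height MEC(Q_m).
DWL = ½ × 6.1430 × 28.7245 = 88.2273.

DWL = €88.227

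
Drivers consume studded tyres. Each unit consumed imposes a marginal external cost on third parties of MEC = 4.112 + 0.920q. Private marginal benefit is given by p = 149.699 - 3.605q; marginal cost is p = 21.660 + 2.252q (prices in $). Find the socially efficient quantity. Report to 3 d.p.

Social marginal benefit = demand − MEC = 145.587 - 4.525q.
Set SMB = MC: 145.587 - 4.525q = 21.660 + 2.252q → q* = 18.2864.

q* = 18.286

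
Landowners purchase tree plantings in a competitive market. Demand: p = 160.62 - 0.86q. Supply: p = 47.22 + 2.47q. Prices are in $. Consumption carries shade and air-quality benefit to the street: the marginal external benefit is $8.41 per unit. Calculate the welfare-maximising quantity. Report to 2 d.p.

q* = 36.58

Social marginal benefit = demand + MEB = 169.03 - 0.86q.
Set SMB = MC: 169.03 - 0.86q = 47.22 + 2.47q → q* = 36.5796.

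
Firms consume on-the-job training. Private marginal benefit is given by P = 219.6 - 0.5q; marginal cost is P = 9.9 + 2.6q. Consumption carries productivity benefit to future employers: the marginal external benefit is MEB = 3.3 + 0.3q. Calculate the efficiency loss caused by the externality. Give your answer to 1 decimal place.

Market equilibrium (private): 9.9 + 2.6q = 219.6 - 0.5q → q_m = 67.6452.
Social marginal benefit = demand + MEB = 222.9 - 0.2q.
Set SMB = MC: 222.9 - 0.2q = 9.9 + 2.6q → q* = 76.0714.
Height of the DWL triangle at q_m is SMB(q_m) − MC(q_m) = MEB(q_m) = 23.5935.
DWL = ½ × 8.4262 × 23.5935 = 99.4018.

DWL = 99.4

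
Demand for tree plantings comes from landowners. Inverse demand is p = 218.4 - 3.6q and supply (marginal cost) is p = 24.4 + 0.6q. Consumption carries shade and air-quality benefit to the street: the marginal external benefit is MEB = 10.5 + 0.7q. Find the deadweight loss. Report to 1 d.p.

DWL = 262.1

Market equilibrium (private): 24.4 + 0.6q = 218.4 - 3.6q → q_m = 46.1905.
Social marginal benefit = demand + MEB = 228.9 - 2.9q.
Set SMB = MC: 228.9 - 2.9q = 24.4 + 0.6q → q* = 58.4286.
Between q* and q_m the wedge SMB − MC runs linearly from 0 to MEB(q_m), so the loss is a triangle.
DWL = ½ × 12.2381 × 42.8333 = 262.0991.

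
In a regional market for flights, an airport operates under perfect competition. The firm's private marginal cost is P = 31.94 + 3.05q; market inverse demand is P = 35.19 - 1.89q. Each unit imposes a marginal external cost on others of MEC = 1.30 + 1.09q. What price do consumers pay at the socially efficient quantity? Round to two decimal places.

P = 34.58

Social marginal cost = private MC + MEC = 33.24 + 4.14q.
Set SMC = demand: 33.24 + 4.14q = 35.19 - 1.89q → q* = 0.3234.
Consumer price on the demand curve at q*: 35.19 − 1.89×0.3234 = 34.5788.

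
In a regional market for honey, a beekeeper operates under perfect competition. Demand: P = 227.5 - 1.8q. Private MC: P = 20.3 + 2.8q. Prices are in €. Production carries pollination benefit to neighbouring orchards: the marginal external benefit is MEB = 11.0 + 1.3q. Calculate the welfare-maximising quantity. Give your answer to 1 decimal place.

q* = 66.1

Social marginal cost = private MC − MEB = 9.3 + 1.5q.
Set SMC = demand: 9.3 + 1.5q = 227.5 - 1.8q → q* = 66.1212.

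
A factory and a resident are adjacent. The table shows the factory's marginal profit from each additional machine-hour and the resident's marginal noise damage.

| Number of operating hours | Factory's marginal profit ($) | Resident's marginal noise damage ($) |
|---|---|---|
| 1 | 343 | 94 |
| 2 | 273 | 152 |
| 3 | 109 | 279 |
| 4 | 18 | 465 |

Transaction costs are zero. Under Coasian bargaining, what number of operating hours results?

Bargaining reaches the level where marginal profit last exceeds marginal noise damage.
That holds through level 2 (273 ≥ 152) but not at 3 (109 < 279).

2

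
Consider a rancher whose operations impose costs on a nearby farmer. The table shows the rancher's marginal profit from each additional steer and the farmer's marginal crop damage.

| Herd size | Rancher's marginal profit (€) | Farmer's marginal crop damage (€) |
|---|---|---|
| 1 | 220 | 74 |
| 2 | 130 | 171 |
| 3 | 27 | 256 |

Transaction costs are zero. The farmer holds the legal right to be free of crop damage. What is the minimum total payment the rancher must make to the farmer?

Efficient level: marginal profit ≥ marginal crop damage through level 1, so k* = 1.
With the farmer holding the right, the rancher must at least compensate total damage at k*: 74 = 74.

€74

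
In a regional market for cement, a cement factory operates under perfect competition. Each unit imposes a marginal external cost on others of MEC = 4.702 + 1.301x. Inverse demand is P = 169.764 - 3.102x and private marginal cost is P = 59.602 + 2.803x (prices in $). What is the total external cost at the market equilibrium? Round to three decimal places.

Market equilibrium (private): 59.602 + 2.803x = 169.764 - 3.102x → x_m = 18.6557.
Total external cost = ∫₀^{x_m} (4.702 + 1.301x) dx = 4.702×18.6557 + ½×1.301×18.6557² = 314.1160.

$314.116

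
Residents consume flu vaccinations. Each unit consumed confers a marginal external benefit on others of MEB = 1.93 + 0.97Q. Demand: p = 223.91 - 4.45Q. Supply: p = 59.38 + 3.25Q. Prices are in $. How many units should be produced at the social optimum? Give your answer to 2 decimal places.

Q* = 24.73

Social marginal benefit = demand + MEB = 225.84 - 3.48Q.
Set SMB = MC: 225.84 - 3.48Q = 59.38 + 3.25Q → Q* = 24.7340.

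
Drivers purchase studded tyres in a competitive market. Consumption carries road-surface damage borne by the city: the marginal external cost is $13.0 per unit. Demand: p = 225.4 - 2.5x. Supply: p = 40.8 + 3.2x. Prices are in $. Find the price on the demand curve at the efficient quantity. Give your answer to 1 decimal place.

P = $150.1

Social marginal benefit = demand − MEC = 212.4 - 2.5x.
Set SMB = MC: 212.4 - 2.5x = 40.8 + 3.2x → x* = 30.1053.
Consumer price on the demand curve at x*: 225.4 − 2.5×30.1053 = 150.1368.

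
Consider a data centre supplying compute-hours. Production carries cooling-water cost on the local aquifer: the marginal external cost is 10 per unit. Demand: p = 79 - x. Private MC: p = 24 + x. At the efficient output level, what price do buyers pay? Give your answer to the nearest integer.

Social marginal cost = private MC + MEC = 34 + x.
Set SMC = demand: 34 + x = 79 - x → x* = 22.5000.
Consumer price on the demand curve at x*: 79 − 1×22.5000 = 56.5000.

P = 57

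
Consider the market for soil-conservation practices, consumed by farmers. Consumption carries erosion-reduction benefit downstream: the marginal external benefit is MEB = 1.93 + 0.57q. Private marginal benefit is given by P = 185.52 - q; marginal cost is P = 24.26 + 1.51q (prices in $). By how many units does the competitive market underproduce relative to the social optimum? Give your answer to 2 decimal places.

19.87 units

Market equilibrium (private): 24.26 + 1.51q = 185.52 - q → q_m = 64.2470.
Social marginal benefit = demand + MEB = 187.45 - 0.43q.
Set SMB = MC: 187.45 - 0.43q = 24.26 + 1.51q → q* = 84.1186.
Gap = |64.2470 − 84.1186| = 19.8716.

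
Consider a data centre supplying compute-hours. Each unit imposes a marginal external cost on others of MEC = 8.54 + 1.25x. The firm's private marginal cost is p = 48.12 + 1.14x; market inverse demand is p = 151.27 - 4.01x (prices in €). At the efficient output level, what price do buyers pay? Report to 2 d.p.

Social marginal cost = private MC + MEC = 56.66 + 2.39x.
Set SMC = demand: 56.66 + 2.39x = 151.27 - 4.01x → x* = 14.7828.
Consumer price on the demand curve at x*: 151.27 − 4.01×14.7828 = 91.9910.

P = €91.99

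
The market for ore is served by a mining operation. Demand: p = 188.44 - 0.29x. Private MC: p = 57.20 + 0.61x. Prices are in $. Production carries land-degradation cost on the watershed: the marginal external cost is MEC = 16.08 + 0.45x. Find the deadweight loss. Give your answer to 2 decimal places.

DWL = $2472.18

Market equilibrium (private): 57.20 + 0.61x = 188.44 - 0.29x → x_m = 145.8222.
Social marginal cost = private MC + MEC = 73.28 + 1.06x.
Set SMC = demand: 73.28 + 1.06x = 188.44 - 0.29x → x* = 85.3037.
The welfare-loss triangle has base |x_m − x*| and height MEC(x_m) (the vertical gap between SMC and demand is zero at x* and MEC at x_m).
DWL = ½ × 60.5185 × 81.7000 = 2472.1807.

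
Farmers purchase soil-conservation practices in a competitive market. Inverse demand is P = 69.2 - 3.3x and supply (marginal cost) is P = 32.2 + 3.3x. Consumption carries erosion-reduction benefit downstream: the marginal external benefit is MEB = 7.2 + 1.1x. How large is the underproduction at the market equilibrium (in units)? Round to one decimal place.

Market equilibrium (private): 32.2 + 3.3x = 69.2 - 3.3x → x_m = 5.6061.
Social marginal benefit = demand + MEB = 76.4 - 2.2x.
Set SMB = MC: 76.4 - 2.2x = 32.2 + 3.3x → x* = 8.0364.
Gap = |5.6061 − 8.0364| = 2.4303.

2.4 units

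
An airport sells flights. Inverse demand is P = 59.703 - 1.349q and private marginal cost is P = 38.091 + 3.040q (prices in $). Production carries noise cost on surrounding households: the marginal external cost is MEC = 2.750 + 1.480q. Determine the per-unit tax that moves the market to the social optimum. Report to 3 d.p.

Social marginal cost = private MC + MEC = 40.841 + 4.520q.
Set SMC = demand: 40.841 + 4.520q = 59.703 - 1.349q → q* = 3.2138.
The Pigouvian tax equals MEC at q*: 2.750 + 1.480×3.2138 = 7.5064.

tax = $7.506 per unit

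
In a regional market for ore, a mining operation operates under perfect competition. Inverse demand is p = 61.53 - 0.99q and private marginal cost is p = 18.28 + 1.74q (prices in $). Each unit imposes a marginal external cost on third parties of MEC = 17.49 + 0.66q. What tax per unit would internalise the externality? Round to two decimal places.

Social marginal cost = private MC + MEC = 35.77 + 2.40q.
Set SMC = demand: 35.77 + 2.40q = 61.53 - 0.99q → q* = 7.5988.
The Pigouvian tax equals MEC at q*: 17.49 + 0.66×7.5988 = 22.5052.

tax = $22.51 per unit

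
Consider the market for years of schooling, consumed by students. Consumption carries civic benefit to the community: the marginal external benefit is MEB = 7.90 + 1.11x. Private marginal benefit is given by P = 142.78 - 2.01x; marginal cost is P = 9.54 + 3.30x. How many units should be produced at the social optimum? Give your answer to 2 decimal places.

Social marginal benefit = demand + MEB = 150.68 - 0.90x.
Set SMB = MC: 150.68 - 0.90x = 9.54 + 3.30x → x* = 33.6048.

x* = 33.60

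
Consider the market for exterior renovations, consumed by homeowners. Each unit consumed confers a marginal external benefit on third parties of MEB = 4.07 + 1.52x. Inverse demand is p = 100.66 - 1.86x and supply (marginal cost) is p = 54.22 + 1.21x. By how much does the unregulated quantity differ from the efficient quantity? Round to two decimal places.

Market equilibrium (private): 54.22 + 1.21x = 100.66 - 1.86x → x_m = 15.1270.
Social marginal benefit = demand + MEB = 104.73 - 0.34x.
Set SMB = MC: 104.73 - 0.34x = 54.22 + 1.21x → x* = 32.5871.
Gap = |15.1270 − 32.5871| = 17.4601.

17.46 units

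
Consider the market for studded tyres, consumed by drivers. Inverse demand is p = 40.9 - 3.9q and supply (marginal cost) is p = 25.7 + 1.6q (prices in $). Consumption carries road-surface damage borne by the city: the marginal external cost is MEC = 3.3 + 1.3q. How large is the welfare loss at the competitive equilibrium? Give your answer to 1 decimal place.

Market equilibrium (private): 25.7 + 1.6q = 40.9 - 3.9q → q_m = 2.7636.
Social marginal benefit = demand − MEC = 37.6 - 5.2q.
Set SMB = MC: 37.6 - 5.2q = 25.7 + 1.6q → q* = 1.7500.
Between q* and q_m the wedge MC − SMB runs linearly from 0 to MEC(q_m), so the loss is a triangle.
DWL = ½ × 1.0136 × 6.8927 = 3.4932.

DWL = $3.5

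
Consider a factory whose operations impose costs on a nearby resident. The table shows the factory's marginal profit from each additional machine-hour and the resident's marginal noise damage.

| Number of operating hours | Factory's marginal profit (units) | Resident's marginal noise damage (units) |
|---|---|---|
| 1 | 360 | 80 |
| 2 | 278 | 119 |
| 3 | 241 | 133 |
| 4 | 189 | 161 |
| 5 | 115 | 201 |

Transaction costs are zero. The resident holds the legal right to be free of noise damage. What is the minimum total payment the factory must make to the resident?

Efficient level: marginal profit ≥ marginal noise damage through level 4, so k* = 4.
With the resident holding the right, the factory must at least compensate total damage at k*: 80 + 119 + 133 + 161 = 493.

493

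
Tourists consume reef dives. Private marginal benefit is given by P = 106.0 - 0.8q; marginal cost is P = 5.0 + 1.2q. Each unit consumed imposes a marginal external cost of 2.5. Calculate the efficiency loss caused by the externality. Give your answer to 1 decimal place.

Market equilibrium (private): 5.0 + 1.2q = 106.0 - 0.8q → q_m = 50.5000.
Social marginal benefit = demand − MEC = 103.5 - 0.8q.
Set SMB = MC: 103.5 - 0.8q = 5.0 + 1.2q → q* = 49.2500.
The loss is the area between SMB and MC from q* to q_m; with linear curves that's a triangle of height MEC(q_m).
DWL = ½ × 1.2500 × 2.5000 = 1.5625.

DWL = 1.6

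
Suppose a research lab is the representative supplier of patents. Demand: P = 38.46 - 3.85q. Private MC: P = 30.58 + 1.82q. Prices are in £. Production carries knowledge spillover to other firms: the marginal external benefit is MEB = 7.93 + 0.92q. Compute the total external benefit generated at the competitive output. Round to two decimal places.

£11.91

Market equilibrium (private): 30.58 + 1.82q = 38.46 - 3.85q → q_m = 1.3898.
Total external benefit = ∫₀^{q_m} (7.93 + 0.92q) dq = 7.93×1.3898 + ½×0.92×1.3898² = 11.9096.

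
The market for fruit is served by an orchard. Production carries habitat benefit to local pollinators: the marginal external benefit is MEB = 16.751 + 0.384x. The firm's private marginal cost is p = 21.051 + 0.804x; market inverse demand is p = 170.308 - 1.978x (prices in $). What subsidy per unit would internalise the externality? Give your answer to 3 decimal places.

subsidy = $43.334 per unit

Social marginal cost = private MC − MEB = 4.300 + 0.420x.
Set SMC = demand: 4.300 + 0.420x = 170.308 - 1.978x → x* = 69.2277.
The Pigouvian subsidy equals MEB at x*: 16.751 + 0.384×69.2277 = 43.3344.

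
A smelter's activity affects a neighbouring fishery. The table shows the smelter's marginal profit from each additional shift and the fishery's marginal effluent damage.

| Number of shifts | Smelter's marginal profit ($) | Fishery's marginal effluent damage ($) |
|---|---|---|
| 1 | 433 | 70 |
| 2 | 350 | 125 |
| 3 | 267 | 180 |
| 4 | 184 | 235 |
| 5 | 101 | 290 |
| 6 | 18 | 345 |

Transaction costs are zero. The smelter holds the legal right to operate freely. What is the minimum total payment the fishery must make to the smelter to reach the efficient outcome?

$303

Left alone the smelter would choose level 6 (marginal profit stays positive).
Efficient level: k* = 3 (marginal profit ≥ marginal effluent damage through 3).
The fishery must at least cover the smelter's forgone profit from cutting 6→3: 184 + 101 + 18 = 303.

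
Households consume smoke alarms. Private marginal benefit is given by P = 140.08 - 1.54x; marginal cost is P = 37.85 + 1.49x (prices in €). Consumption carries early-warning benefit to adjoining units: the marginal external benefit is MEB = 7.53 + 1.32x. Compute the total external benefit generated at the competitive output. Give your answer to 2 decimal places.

Market equilibrium (private): 37.85 + 1.49x = 140.08 - 1.54x → x_m = 33.7393.
Total external benefit = ∫₀^{x_m} (7.53 + 1.32x) dx = 7.53×33.7393 + ½×1.32×33.7393² = 1005.3616.

€1005.36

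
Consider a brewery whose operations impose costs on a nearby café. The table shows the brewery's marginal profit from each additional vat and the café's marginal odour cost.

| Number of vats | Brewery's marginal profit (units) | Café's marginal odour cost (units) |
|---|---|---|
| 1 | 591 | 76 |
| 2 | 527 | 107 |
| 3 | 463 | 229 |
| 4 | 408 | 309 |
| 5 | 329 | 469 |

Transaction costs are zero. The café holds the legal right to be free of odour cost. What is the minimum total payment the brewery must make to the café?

Efficient level: marginal profit ≥ marginal odour cost through level 4, so k* = 4.
With the café holding the right, the brewery must at least compensate total damage at k*: 76 + 107 + 229 + 309 = 721.

721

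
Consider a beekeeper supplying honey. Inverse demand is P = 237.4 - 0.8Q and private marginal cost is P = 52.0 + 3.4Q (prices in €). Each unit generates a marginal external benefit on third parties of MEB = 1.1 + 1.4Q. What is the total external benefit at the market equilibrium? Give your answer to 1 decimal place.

Market equilibrium (private): 52.0 + 3.4Q = 237.4 - 0.8Q → Q_m = 44.1429.
Total external benefit = ∫₀^{Q_m} (1.1 + 1.4Q) dQ = 1.1×44.1429 + ½×1.4×44.1429² = 1412.5741.

€1412.6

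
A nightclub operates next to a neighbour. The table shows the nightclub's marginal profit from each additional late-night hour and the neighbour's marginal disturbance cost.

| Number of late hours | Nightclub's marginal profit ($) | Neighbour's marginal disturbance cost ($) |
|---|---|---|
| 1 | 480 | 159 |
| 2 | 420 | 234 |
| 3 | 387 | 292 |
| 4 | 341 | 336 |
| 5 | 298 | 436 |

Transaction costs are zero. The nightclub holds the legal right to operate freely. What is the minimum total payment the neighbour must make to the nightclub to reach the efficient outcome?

$298

Left alone the nightclub would choose level 5 (marginal profit stays positive).
Efficient level: k* = 4 (marginal profit ≥ marginal disturbance cost through 4).
The neighbour must at least cover the nightclub's forgone profit from cutting 5→4: 298 = 298.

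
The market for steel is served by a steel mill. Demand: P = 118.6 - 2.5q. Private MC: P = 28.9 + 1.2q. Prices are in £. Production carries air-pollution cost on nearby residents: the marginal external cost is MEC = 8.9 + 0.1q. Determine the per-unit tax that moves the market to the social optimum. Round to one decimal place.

Social marginal cost = private MC + MEC = 37.8 + 1.3q.
Set SMC = demand: 37.8 + 1.3q = 118.6 - 2.5q → q* = 21.2632.
The Pigouvian tax equals MEC at q*: 8.9 + 0.1×21.2632 = 11.0263.

tax = £11.0 per unit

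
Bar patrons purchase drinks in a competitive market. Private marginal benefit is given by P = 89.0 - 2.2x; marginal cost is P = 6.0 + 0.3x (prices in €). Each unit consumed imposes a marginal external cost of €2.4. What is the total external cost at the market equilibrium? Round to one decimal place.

€79.7

Market equilibrium (private): 6.0 + 0.3x = 89.0 - 2.2x → x_m = 33.2000.
Total external cost = MEC × x_m = 2.4 × 33.2000 = 79.6800.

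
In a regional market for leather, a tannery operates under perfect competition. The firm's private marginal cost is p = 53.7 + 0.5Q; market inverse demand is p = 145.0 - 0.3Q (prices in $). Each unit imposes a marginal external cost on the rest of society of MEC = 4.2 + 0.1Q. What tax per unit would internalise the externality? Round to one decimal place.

tax = $13.9 per unit

Social marginal cost = private MC + MEC = 57.9 + 0.6Q.
Set SMC = demand: 57.9 + 0.6Q = 145.0 - 0.3Q → Q* = 96.7778.
The Pigouvian tax equals MEC at Q*: 4.2 + 0.1×96.7778 = 13.8778.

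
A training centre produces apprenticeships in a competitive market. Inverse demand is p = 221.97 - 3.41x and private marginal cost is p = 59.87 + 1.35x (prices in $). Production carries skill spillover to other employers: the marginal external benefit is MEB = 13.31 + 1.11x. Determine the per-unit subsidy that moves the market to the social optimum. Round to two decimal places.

subsidy = $66.65 per unit

Social marginal cost = private MC − MEB = 46.56 + 0.24x.
Set SMC = demand: 46.56 + 0.24x = 221.97 - 3.41x → x* = 48.0575.
The Pigouvian subsidy equals MEB at x*: 13.31 + 1.11×48.0575 = 66.6538.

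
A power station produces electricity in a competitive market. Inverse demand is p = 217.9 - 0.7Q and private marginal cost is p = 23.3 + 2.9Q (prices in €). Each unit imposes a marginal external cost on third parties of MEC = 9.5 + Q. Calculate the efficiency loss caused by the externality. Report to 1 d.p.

DWL = €439.1

Market equilibrium (private): 23.3 + 2.9Q = 217.9 - 0.7Q → Q_m = 54.0556.
Social marginal cost = private MC + MEC = 32.8 + 3.9Q.
Set SMC = demand: 32.8 + 3.9Q = 217.9 - 0.7Q → Q* = 40.2391.
The welfare-loss triangle has base |Q_m − Q*| and height MEC(Q_m) (the vertical gap between SMC and demand is zero at Q* and MEC at Q_m).
DWL = ½ × 13.8165 × 63.5556 = 439.0580.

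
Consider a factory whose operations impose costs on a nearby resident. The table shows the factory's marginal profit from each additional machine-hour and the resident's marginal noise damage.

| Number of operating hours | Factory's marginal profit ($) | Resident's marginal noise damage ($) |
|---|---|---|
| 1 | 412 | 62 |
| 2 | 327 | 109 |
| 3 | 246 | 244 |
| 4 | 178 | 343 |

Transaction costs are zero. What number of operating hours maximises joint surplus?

Bargaining reaches the level where marginal profit last exceeds marginal noise damage.
That holds through level 3 (246 ≥ 244) but not at 4 (178 < 343).

3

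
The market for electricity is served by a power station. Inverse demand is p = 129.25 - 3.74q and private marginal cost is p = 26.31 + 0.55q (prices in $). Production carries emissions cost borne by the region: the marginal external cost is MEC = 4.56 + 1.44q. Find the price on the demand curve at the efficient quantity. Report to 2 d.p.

P = $65.04

Social marginal cost = private MC + MEC = 30.87 + 1.99q.
Set SMC = demand: 30.87 + 1.99q = 129.25 - 3.74q → q* = 17.1693.
Consumer price on the demand curve at q*: 129.25 − 3.74×17.1693 = 65.0368.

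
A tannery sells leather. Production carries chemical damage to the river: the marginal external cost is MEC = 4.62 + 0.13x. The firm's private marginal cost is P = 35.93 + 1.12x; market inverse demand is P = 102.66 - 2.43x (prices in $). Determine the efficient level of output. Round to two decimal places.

Social marginal cost = private MC + MEC = 40.55 + 1.25x.
Set SMC = demand: 40.55 + 1.25x = 102.66 - 2.43x → x* = 16.8777.

x* = 16.88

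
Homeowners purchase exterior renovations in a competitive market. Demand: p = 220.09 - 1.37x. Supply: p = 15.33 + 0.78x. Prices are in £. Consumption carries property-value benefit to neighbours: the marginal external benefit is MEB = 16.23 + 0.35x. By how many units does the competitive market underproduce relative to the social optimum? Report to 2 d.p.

27.54 units

Market equilibrium (private): 15.33 + 0.78x = 220.09 - 1.37x → x_m = 95.2372.
Social marginal benefit = demand + MEB = 236.32 - 1.02x.
Set SMB = MC: 236.32 - 1.02x = 15.33 + 0.78x → x* = 122.7722.
Gap = |95.2372 − 122.7722| = 27.5350.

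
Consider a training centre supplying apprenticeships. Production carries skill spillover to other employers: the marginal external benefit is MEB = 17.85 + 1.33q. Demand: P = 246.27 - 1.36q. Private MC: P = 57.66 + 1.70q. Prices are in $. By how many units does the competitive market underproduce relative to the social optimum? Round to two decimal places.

57.70 units

Market equilibrium (private): 57.66 + 1.70q = 246.27 - 1.36q → q_m = 61.6373.
Social marginal cost = private MC − MEB = 39.81 + 0.37q.
Set SMC = demand: 39.81 + 0.37q = 246.27 - 1.36q → q* = 119.3410.
Gap = |61.6373 − 119.3410| = 57.7037.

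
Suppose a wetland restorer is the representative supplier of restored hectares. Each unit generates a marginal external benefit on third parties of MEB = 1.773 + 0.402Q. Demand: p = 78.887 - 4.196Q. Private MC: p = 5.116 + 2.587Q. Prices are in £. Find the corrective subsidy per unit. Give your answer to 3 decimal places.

subsidy = £6.532 per unit

Social marginal cost = private MC − MEB = 3.343 + 2.185Q.
Set SMC = demand: 3.343 + 2.185Q = 78.887 - 4.196Q → Q* = 11.8389.
The Pigouvian subsidy equals MEB at Q*: 1.773 + 0.402×11.8389 = 6.5322.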